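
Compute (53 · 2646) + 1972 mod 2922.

1954

53 · 2646 = 140238 ≡ 2904 (mod 2922)
2904 + 1972 = 4876 ≡ 1954 (mod 2922)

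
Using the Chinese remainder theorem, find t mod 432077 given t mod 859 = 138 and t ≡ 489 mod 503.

77448

859⁻¹ mod 503: 859×284 ≡ 1 (mod 503), so 859⁻¹ ≡ 284.
t = 138 + 859×((489 − 138)×284 mod 503) = 138 + 859×90 = 77448.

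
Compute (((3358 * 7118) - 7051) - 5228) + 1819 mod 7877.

3358 * 7118 = 23902244 ≡ 3426 (mod 7877)
3426 - 7051 = -3625 ≡ 4252 (mod 7877)
4252 - 5228 = -976 ≡ 6901 (mod 7877)
6901 + 1819 = 8720 ≡ 843 (mod 7877)

843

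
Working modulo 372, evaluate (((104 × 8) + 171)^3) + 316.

104 × 8 = 832 ≡ 88 (mod 372)
88 + 171 = 259
(259)^3 ≡ 91 (mod 372)
91 + 316 = 407 ≡ 35 (mod 372)

35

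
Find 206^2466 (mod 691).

204

2466 in binary is 100110100010, i.e. 2466 = 2048 + 256 + 128 + 32 + 2.
206^1 ≡ 206 (mod 691)
206^2 ≡ 206^2 = 42436 ≡ 285 (mod 691)
206^4 ≡ 285^2 = 81225 ≡ 378 (mod 691)
206^8 ≡ 378^2 = 142884 ≡ 538 (mod 691)
206^16 ≡ 538^2 = 289444 ≡ 606 (mod 691)
206^32 ≡ 606^2 = 367236 ≡ 315 (mod 691)
206^64 ≡ 315^2 = 99225 ≡ 412 (mod 691)
206^128 ≡ 412^2 = 169744 ≡ 449 (mod 691)
206^256 ≡ 449^2 = 201601 ≡ 520 (mod 691)
206^512 ≡ 520^2 = 270400 ≡ 219 (mod 691)
206^1024 ≡ 219^2 = 47961 ≡ 282 (mod 691)
206^2048 ≡ 282^2 = 79524 ≡ 59 (mod 691)
206^2466 = 206^2048 * 206^256 * 206^128 * 206^32 * 206^2 ≡ 59 * 520 * 449 * 315 * 285 (mod 691).
Accumulate the product:
59 * 520 = 30680 ≡ 276
276 * 449 = 123924 ≡ 235
235 * 315 = 74025 ≡ 88
88 * 285 = 25080 ≡ 204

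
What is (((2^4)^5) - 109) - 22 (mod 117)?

8

(2)^4 ≡ 16 (mod 117)
(16)^5 ≡ 22 (mod 117)
22 - 109 = -87 ≡ 30 (mod 117)
30 - 22 = 8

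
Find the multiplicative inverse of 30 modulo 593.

257

Apply the Euclidean algorithm and back-substitute:
593 = 19×30 + 23
30 = 1×23 + 7
23 = 3×7 + 2
7 = 3×2 + 1
2 = 2×1 + 0
gcd(30, 593) = 1, so the inverse exists.
Back-substitute for 1:
1 = 1×7 − 3×2
  = −3×23 + 10×7
  = 10×30 − 13×23
  = −13×593 + 257×30
So 30⁻¹ ≡ 257 (mod 593).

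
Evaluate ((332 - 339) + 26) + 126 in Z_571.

145

332 - 339 = -7 ≡ 564 (mod 571)
564 + 26 = 590 ≡ 19 (mod 571)
19 + 126 = 145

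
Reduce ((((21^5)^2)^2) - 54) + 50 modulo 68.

(21)^5 ≡ 21 (mod 68)
(21)^2 ≡ 33 (mod 68)
(33)^2 ≡ 1 (mod 68)
1 - 54 = -53 ≡ 15 (mod 68)
15 + 50 = 65

65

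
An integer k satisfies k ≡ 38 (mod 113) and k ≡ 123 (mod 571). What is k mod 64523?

45803

113⁻¹ mod 571: 113*475 ≡ 1 (mod 571), so 113⁻¹ ≡ 475.
k = 38 + 113*((123 − 38)*475 mod 571) = 38 + 113*405 = 45803.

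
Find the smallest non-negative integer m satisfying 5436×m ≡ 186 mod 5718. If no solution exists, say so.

gcd(5436, 5718) = 6, and 6 | 186, so solutions exist.
Divide through by 6: 906×m = 31 (mod 953).
906⁻¹ ≡ 588 (mod 953).
m ≡ 588×31 ≡ 121 (mod 953).
The smallest non-negative solution is m = 121.

121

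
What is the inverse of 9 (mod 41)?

32

41 = 4·9 + 5
9 = 1·5 + 4
5 = 1·4 + 1
4 = 4·1 + 0
gcd(9, 41) = 1, so the inverse exists.
Back-substitute for 1:
1 = 1·5 − 1·4
  = −1·9 + 2·5
  = 2·41 − 9·9
So 9⁻¹ ≡ −9 ≡ 32 (mod 41).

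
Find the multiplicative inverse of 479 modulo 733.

101

733 = 1×479 + 254
479 = 1×254 + 225
254 = 1×225 + 29
225 = 7×29 + 22
29 = 1×22 + 7
22 = 3×7 + 1
7 = 7×1 + 0
gcd(479, 733) = 1, so the inverse exists.
Bézout: 1 = −66×733 + 101×479.
So 479⁻¹ ≡ 101 (mod 733).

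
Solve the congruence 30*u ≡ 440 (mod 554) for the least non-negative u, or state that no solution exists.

107

gcd(30, 554) = 2, and 2 | 440, so solutions exist.
Divide through by 2: 15*u ≡ 220 (mod 277).
15⁻¹ ≡ 37 (mod 277).
u ≡ 37*220 ≡ 107 (mod 277).
The smallest non-negative solution is u = 107.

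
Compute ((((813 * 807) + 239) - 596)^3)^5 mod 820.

524

813 * 807 = 656091 ≡ 91 (mod 820)
91 + 239 = 330
330 - 596 = -266 ≡ 554 (mod 820)
(554)^3 ≡ 364 (mod 820)
(364)^5 ≡ 524 (mod 820)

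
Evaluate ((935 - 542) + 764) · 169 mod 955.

713

935 - 542 = 393
393 + 764 = 1157 ≡ 202 (mod 955)
202 · 169 = 34138 ≡ 713 (mod 955)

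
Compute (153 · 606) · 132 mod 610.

153 · 606 = 92718 ≡ 608 (mod 610)
608 · 132 = 80256 ≡ 346 (mod 610)

346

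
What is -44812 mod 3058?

1058

-44812 = -15·3058 + 1058, so -44812 ≡ 1058 (mod 3058).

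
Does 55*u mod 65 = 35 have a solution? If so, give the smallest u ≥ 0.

gcd(55, 65) = 5, and 5 | 35, so solutions exist.
Divide through by 5: 11*u = 7 (mod 13).
11⁻¹ ≡ 6 (mod 13).
u ≡ 6*7 ≡ 3 (mod 13).
The smallest non-negative solution is u = 3.

3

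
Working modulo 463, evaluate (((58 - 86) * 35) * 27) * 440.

198

58 - 86 = -28 ≡ 435 (mod 463)
435 * 35 = 15225 ≡ 409 (mod 463)
409 * 27 = 11043 ≡ 394 (mod 463)
394 * 440 = 173360 ≡ 198 (mod 463)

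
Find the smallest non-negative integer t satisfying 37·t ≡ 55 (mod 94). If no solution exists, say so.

65

gcd(37, 94) = 1, so a unique solution mod 94 exists.
37⁻¹ ≡ 61 (mod 94).
t ≡ 61·55 ≡ 65 (mod 94).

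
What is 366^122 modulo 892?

Compute successive squares:
366^1 ≡ 366 (mod 892)
366^2 ≡ 366^2 = 133956 ≡ 156 (mod 892)
366^4 ≡ 156^2 = 24336 ≡ 252 (mod 892)
366^8 ≡ 252^2 = 63504 ≡ 172 (mod 892)
366^16 ≡ 172^2 = 29584 ≡ 148 (mod 892)
366^32 ≡ 148^2 = 21904 ≡ 496 (mod 892)
366^64 ≡ 496^2 = 246016 ≡ 716 (mod 892)
366^122 = 366^64 · 366^32 · 366^16 · 366^8 · 366^2 ≡ 716 · 496 · 148 · 172 · 156 (mod 892).
Accumulate the product:
716 · 496 = 355136 ≡ 120
120 · 148 = 17760 ≡ 812
812 · 172 = 139664 ≡ 512
512 · 156 = 79872 ≡ 484

484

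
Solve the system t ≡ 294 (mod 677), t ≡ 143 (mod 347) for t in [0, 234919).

677⁻¹ mod 347: 677·102 ≡ 1 (mod 347), so 677⁻¹ ≡ 102.
t = 294 + 677·((143 − 294)·102 mod 347) = 294 + 677·213 = 144495.
Check: 144495 mod 677 = 294, 144495 mod 347 = 143. ✓

144495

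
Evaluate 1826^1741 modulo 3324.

1741 in binary is 11011001101, i.e. 1741 = 1024 + 512 + 128 + 64 + 8 + 4 + 1.
1826^1 ≡ 1826 (mod 3324)
1826^2 ≡ 1826^2 = 3334276 ≡ 304 (mod 3324)
1826^4 ≡ 304^2 = 92416 ≡ 2668 (mod 3324)
1826^8 ≡ 2668^2 = 7118224 ≡ 1540 (mod 3324)
1826^16 ≡ 1540^2 = 2371600 ≡ 1588 (mod 3324)
1826^32 ≡ 1588^2 = 2521744 ≡ 2152 (mod 3324)
1826^64 ≡ 2152^2 = 4631104 ≡ 772 (mod 3324)
1826^128 ≡ 772^2 = 595984 ≡ 988 (mod 3324)
1826^256 ≡ 988^2 = 976144 ≡ 2212 (mod 3324)
1826^512 ≡ 2212^2 = 4892944 ≡ 16 (mod 3324)
1826^1024 ≡ 16^2 = 256 (mod 3324)
1826^1741 = 1826^1024 * 1826^512 * 1826^128 * 1826^64 * 1826^8 * 1826^4 * 1826^1 ≡ 256 * 16 * 988 * 772 * 1540 * 2668 * 1826 (mod 3324).
Accumulate the product:
256 * 16 = 4096 ≡ 772
772 * 988 = 762736 ≡ 1540
1540 * 772 = 1188880 ≡ 2212
2212 * 1540 = 3406480 ≡ 2704
2704 * 2668 = 7214272 ≡ 1192
1192 * 1826 = 2176592 ≡ 2696

2696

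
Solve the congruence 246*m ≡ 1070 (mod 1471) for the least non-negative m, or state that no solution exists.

gcd(246, 1471) = 1, so a unique solution mod 1471 exists.
246⁻¹ ≡ 1178 (mod 1471).
m ≡ 1178*1070 ≡ 1284 (mod 1471).

1284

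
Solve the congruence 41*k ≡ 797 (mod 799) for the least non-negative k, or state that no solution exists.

721

gcd(41, 799) = 1, so a unique solution mod 799 exists.
41⁻¹ ≡ 39 (mod 799).
k ≡ 39*797 ≡ 721 (mod 799).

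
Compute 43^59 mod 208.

179

59 in binary is 111011, i.e. 59 = 32 + 16 + 8 + 2 + 1.
43^1 ≡ 43 (mod 208)
43^2 ≡ 43^2 = 1849 ≡ 185 (mod 208)
43^4 ≡ 185^2 = 34225 ≡ 113 (mod 208)
43^8 ≡ 113^2 = 12769 ≡ 81 (mod 208)
43^16 ≡ 81^2 = 6561 ≡ 113 (mod 208)
43^32 ≡ 113^2 = 12769 ≡ 81 (mod 208)
43^59 = 43^32 · 43^16 · 43^8 · 43^2 · 43^1 ≡ 81 · 113 · 81 · 185 · 43 (mod 208).
Accumulate the product:
81 · 113 = 9153 ≡ 1
1 · 81 = 81
81 · 185 = 14985 ≡ 9
9 · 43 = 387 ≡ 179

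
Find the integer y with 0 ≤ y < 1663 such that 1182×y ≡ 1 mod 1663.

446

Run the extended Euclidean algorithm:
1663 = 1*1182 + 481
1182 = 2*481 + 220
481 = 2*220 + 41
220 = 5*41 + 15
41 = 2*15 + 11
15 = 1*11 + 4
11 = 2*4 + 3
4 = 1*3 + 1
3 = 3*1 + 0
gcd(1182, 1663) = 1, so the inverse exists.
Back-substitute for 1:
1 = 1*4 − 1*3
  = −1*11 + 3*4
  = 3*15 − 4*11
  = −4*41 + 11*15
  = 11*220 − 59*41
  = −59*481 + 129*220
  = 129*1182 − 317*481
  = −317*1663 + 446*1182
So 1182⁻¹ ≡ 446 (mod 1663).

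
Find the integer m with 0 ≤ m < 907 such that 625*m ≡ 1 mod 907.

Run the extended Euclidean algorithm:
907 = 1*625 + 282
625 = 2*282 + 61
282 = 4*61 + 38
61 = 1*38 + 23
38 = 1*23 + 15
23 = 1*15 + 8
15 = 1*8 + 7
8 = 1*7 + 1
7 = 7*1 + 0
gcd(625, 907) = 1, so the inverse exists.
Back-substitute for 1:
1 = 1*8 − 1*7
  = −1*15 + 2*8
  = 2*23 − 3*15
  = −3*38 + 5*23
  = 5*61 − 8*38
  = −8*282 + 37*61
  = 37*625 − 82*282
  = −82*907 + 119*625
So 625⁻¹ ≡ 119 (mod 907).

119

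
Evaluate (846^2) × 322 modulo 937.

(846)^2 ≡ 785 (mod 937)
785 × 322 = 252770 ≡ 717 (mod 937)

717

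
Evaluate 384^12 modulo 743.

687

By square-and-multiply:
12 in binary is 1100, i.e. 12 = 8 + 4.
384^1 ≡ 384 (mod 743)
384^2 ≡ 384^2 = 147456 ≡ 342 (mod 743)
384^4 ≡ 342^2 = 116964 ≡ 313 (mod 743)
384^8 ≡ 313^2 = 97969 ≡ 636 (mod 743)
384^12 = 384^8 · 384^4 ≡ 636 · 313 (mod 743).
636 · 313 = 199068 ≡ 687 (mod 743).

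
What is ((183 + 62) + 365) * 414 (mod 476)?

183 + 62 = 245
245 + 365 = 610 ≡ 134 (mod 476)
134 * 414 = 55476 ≡ 260 (mod 476)

260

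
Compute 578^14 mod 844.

188

Compute successive squares:
14 in binary is 1110, i.e. 14 = 8 + 4 + 2.
578^1 ≡ 578 (mod 844)
578^2 ≡ 578^2 = 334084 ≡ 704 (mod 844)
578^4 ≡ 704^2 = 495616 ≡ 188 (mod 844)
578^8 ≡ 188^2 = 35344 ≡ 740 (mod 844)
578^14 = 578^8 · 578^4 · 578^2 ≡ 740 · 188 · 704 (mod 844).
Accumulate the product:
740 · 188 = 139120 ≡ 704
704 · 704 = 495616 ≡ 188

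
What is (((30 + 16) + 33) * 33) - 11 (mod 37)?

6

30 + 16 = 46 ≡ 9 (mod 37)
9 + 33 = 42 ≡ 5 (mod 37)
5 * 33 = 165 ≡ 17 (mod 37)
17 - 11 = 6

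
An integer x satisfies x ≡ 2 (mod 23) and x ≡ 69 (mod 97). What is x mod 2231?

554

23⁻¹ mod 97: 23*38 ≡ 1 (mod 97), so 23⁻¹ ≡ 38.
x = 2 + 23*((69 − 2)*38 mod 97) = 2 + 23*24 = 554.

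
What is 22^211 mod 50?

28

Using repeated squaring:
211 in binary is 11010011, i.e. 211 = 128 + 64 + 16 + 2 + 1.
22^1 ≡ 22 (mod 50)
22^2 ≡ 22^2 = 484 ≡ 34 (mod 50)
22^4 ≡ 34^2 = 1156 ≡ 6 (mod 50)
22^8 ≡ 6^2 = 36 (mod 50)
22^16 ≡ 36^2 = 1296 ≡ 46 (mod 50)
22^32 ≡ 46^2 = 2116 ≡ 16 (mod 50)
22^64 ≡ 16^2 = 256 ≡ 6 (mod 50)
22^128 ≡ 6^2 = 36 (mod 50)
22^211 = 22^128 * 22^64 * 22^16 * 22^2 * 22^1 ≡ 36 * 6 * 46 * 34 * 22 (mod 50).
Accumulate the product:
36 * 6 = 216 ≡ 16
16 * 46 = 736 ≡ 36
36 * 34 = 1224 ≡ 24
24 * 22 = 528 ≡ 28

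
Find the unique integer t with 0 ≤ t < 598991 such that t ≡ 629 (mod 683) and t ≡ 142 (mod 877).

450043

683⁻¹ mod 877: 683*330 ≡ 1 (mod 877), so 683⁻¹ ≡ 330.
t = 629 + 683*((142 − 629)*330 mod 877) = 629 + 683*658 = 450043.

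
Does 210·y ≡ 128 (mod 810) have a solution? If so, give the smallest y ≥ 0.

gcd(210, 810) = 30, and 30 does not divide 128.
So the congruence has no solution.

no solution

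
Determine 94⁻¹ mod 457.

141

457 = 4·94 + 81
94 = 1·81 + 13
81 = 6·13 + 3
13 = 4·3 + 1
3 = 3·1 + 0
gcd(94, 457) = 1, so the inverse exists.
Back-substitute for 1:
1 = 1·13 − 4·3
  = −4·81 + 25·13
  = 25·94 − 29·81
  = −29·457 + 141·94
So 94⁻¹ ≡ 141 (mod 457).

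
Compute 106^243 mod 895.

By square-and-multiply:
106^1 ≡ 106 (mod 895)
106^2 ≡ 106^2 = 11236 ≡ 496 (mod 895)
106^4 ≡ 496^2 = 246016 ≡ 786 (mod 895)
106^8 ≡ 786^2 = 617796 ≡ 246 (mod 895)
106^16 ≡ 246^2 = 60516 ≡ 551 (mod 895)
106^32 ≡ 551^2 = 303601 ≡ 196 (mod 895)
106^64 ≡ 196^2 = 38416 ≡ 826 (mod 895)
106^128 ≡ 826^2 = 682276 ≡ 286 (mod 895)
106^243 = 106^128 · 106^64 · 106^32 · 106^16 · 106^2 · 106^1 ≡ 286 · 826 · 196 · 551 · 496 · 106 (mod 895).
Accumulate the product:
286 · 826 = 236236 ≡ 851
851 · 196 = 166796 ≡ 326
326 · 551 = 179626 ≡ 626
626 · 496 = 310496 ≡ 826
826 · 106 = 87556 ≡ 741

741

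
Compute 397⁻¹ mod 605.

573

By the extended Euclidean algorithm:
605 = 1*397 + 208
397 = 1*208 + 189
208 = 1*189 + 19
189 = 9*19 + 18
19 = 1*18 + 1
18 = 18*1 + 0
gcd(397, 605) = 1, so the inverse exists.
Back-substitute for 1:
1 = 1*19 − 1*18
  = −1*189 + 10*19
  = 10*208 − 11*189
  = −11*397 + 21*208
  = 21*605 − 32*397
So 397⁻¹ ≡ −32 ≡ 573 (mod 605).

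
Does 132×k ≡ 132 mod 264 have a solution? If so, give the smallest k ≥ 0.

1

gcd(132, 264) = 132, and 132 | 132, so solutions exist.
Divide through by 132: 1×k ≡ 1 mod 2.
1⁻¹ ≡ 1 (mod 2).
k ≡ 1×1 ≡ 1 (mod 2).
The smallest non-negative solution is k = 1.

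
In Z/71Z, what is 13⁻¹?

Apply the Euclidean algorithm and back-substitute:
71 = 5×13 + 6
13 = 2×6 + 1
6 = 6×1 + 0
gcd(13, 71) = 1, so the inverse exists.
Bézout: 1 = −2×71 + 11×13.
So 13⁻¹ ≡ 11 (mod 71).

11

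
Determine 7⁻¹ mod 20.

3

Apply the Euclidean algorithm and back-substitute:
20 = 2×7 + 6
7 = 1×6 + 1
6 = 6×1 + 0
gcd(7, 20) = 1, so the inverse exists.
Bézout: 1 = −1×20 + 3×7.
So 7⁻¹ ≡ 3 (mod 20).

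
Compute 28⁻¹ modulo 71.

33

By the extended Euclidean algorithm:
71 = 2·28 + 15
28 = 1·15 + 13
15 = 1·13 + 2
13 = 6·2 + 1
2 = 2·1 + 0
gcd(28, 71) = 1, so the inverse exists.
Back-substitute for 1:
1 = 1·13 − 6·2
  = −6·15 + 7·13
  = 7·28 − 13·15
  = −13·71 + 33·28
So 28⁻¹ ≡ 33 (mod 71).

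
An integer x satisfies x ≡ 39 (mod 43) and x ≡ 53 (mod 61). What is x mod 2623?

297

43⁻¹ mod 61: 43*44 ≡ 1 (mod 61), so 43⁻¹ ≡ 44.
x = 39 + 43*((53 − 39)*44 mod 61) = 39 + 43*6 = 297.
Check: 297 mod 43 = 39, 297 mod 61 = 53. ✓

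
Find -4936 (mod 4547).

4158

-4936 = -2·4547 + 4158, so -4936 ≡ 4158 (mod 4547).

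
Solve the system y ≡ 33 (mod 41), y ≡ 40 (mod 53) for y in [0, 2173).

41⁻¹ mod 53: 41×22 ≡ 1 (mod 53), so 41⁻¹ ≡ 22.
y = 33 + 41×((40 − 33)×22 mod 53) = 33 + 41×48 = 2001.

2001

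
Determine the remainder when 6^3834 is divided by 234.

90

Using repeated squaring:
3834 in binary is 111011111010, i.e. 3834 = 2048 + 1024 + 512 + 128 + 64 + 32 + 16 + 8 + 2.
6^1 ≡ 6 (mod 234)
6^2 ≡ 6^2 = 36 (mod 234)
6^4 ≡ 36^2 = 1296 ≡ 126 (mod 234)
6^8 ≡ 126^2 = 15876 ≡ 198 (mod 234)
6^16 ≡ 198^2 = 39204 ≡ 126 (mod 234)
6^32 ≡ 126^2 = 15876 ≡ 198 (mod 234)
6^64 ≡ 198^2 = 39204 ≡ 126 (mod 234)
6^128 ≡ 126^2 = 15876 ≡ 198 (mod 234)
6^256 ≡ 198^2 = 39204 ≡ 126 (mod 234)
6^512 ≡ 126^2 = 15876 ≡ 198 (mod 234)
6^1024 ≡ 198^2 = 39204 ≡ 126 (mod 234)
6^2048 ≡ 126^2 = 15876 ≡ 198 (mod 234)
6^3834 = 6^2048 * 6^1024 * 6^512 * 6^128 * 6^64 * 6^32 * 6^16 * 6^8 * 6^2 ≡ 198 * 126 * 198 * 198 * 126 * 198 * 126 * 198 * 36 (mod 234).
Accumulate the product:
198 * 126 = 24948 ≡ 144
144 * 198 = 28512 ≡ 198
198 * 198 = 39204 ≡ 126
126 * 126 = 15876 ≡ 198
198 * 198 = 39204 ≡ 126
126 * 126 = 15876 ≡ 198
198 * 198 = 39204 ≡ 126
126 * 36 = 4536 ≡ 90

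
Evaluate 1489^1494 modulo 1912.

By square-and-multiply:
1494 in binary is 10111010110, i.e. 1494 = 1024 + 256 + 128 + 64 + 16 + 4 + 2.
1489^1 ≡ 1489 (mod 1912)
1489^2 ≡ 1489^2 = 2217121 ≡ 1113 (mod 1912)
1489^4 ≡ 1113^2 = 1238769 ≡ 1705 (mod 1912)
1489^8 ≡ 1705^2 = 2907025 ≡ 785 (mod 1912)
1489^16 ≡ 785^2 = 616225 ≡ 561 (mod 1912)
1489^32 ≡ 561^2 = 314721 ≡ 1153 (mod 1912)
1489^64 ≡ 1153^2 = 1329409 ≡ 569 (mod 1912)
1489^128 ≡ 569^2 = 323761 ≡ 633 (mod 1912)
1489^256 ≡ 633^2 = 400689 ≡ 1081 (mod 1912)
1489^512 ≡ 1081^2 = 1168561 ≡ 329 (mod 1912)
1489^1024 ≡ 329^2 = 108241 ≡ 1169 (mod 1912)
1489^1494 = 1489^1024 · 1489^256 · 1489^128 · 1489^64 · 1489^16 · 1489^4 · 1489^2 ≡ 1169 · 1081 · 633 · 569 · 561 · 1705 · 1113 (mod 1912).
Accumulate the product:
1169 · 1081 = 1263689 ≡ 1769
1769 · 633 = 1119777 ≡ 1257
1257 · 569 = 715233 ≡ 145
145 · 561 = 81345 ≡ 1041
1041 · 1705 = 1774905 ≡ 569
569 · 1113 = 633297 ≡ 425

425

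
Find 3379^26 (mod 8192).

26 in binary is 11010, i.e. 26 = 16 + 8 + 2.
3379^1 ≡ 3379 (mod 8192)
3379^2 ≡ 3379^2 = 11417641 ≡ 6185 (mod 8192)
3379^4 ≡ 6185^2 = 38254225 ≡ 5777 (mod 8192)
3379^8 ≡ 5777^2 = 33373729 ≡ 7713 (mod 8192)
3379^16 ≡ 7713^2 = 59490369 ≡ 65 (mod 8192)
3379^26 = 3379^16 * 3379^8 * 3379^2 ≡ 65 * 7713 * 6185 (mod 8192).
Accumulate the product:
65 * 7713 = 501345 ≡ 1633
1633 * 6185 = 10100105 ≡ 7561

7561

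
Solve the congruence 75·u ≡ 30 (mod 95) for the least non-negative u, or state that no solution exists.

gcd(75, 95) = 5, and 5 | 30, so solutions exist.
Divide through by 5: 15·u ≡ 6 (mod 19).
15⁻¹ ≡ 14 (mod 19).
u ≡ 14·6 ≡ 8 (mod 19).
The smallest non-negative solution is u = 8.

8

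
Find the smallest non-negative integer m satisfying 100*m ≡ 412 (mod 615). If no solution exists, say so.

gcd(100, 615) = 5, and 5 does not divide 412.
So the congruence has no solution.

no solution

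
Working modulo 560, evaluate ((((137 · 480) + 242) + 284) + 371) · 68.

36

137 · 480 = 65760 ≡ 240 (mod 560)
240 + 242 = 482
482 + 284 = 766 ≡ 206 (mod 560)
206 + 371 = 577 ≡ 17 (mod 560)
17 · 68 = 1156 ≡ 36 (mod 560)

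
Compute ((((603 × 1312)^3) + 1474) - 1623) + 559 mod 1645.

603 × 1312 = 791136 ≡ 1536 (mod 1645)
(1536)^3 ≡ 1231 (mod 1645)
1231 + 1474 = 2705 ≡ 1060 (mod 1645)
1060 - 1623 = -563 ≡ 1082 (mod 1645)
1082 + 559 = 1641

1641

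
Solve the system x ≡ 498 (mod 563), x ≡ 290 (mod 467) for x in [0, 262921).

218379

563⁻¹ mod 467: 563*180 ≡ 1 (mod 467), so 563⁻¹ ≡ 180.
x = 498 + 563*((290 − 498)*180 mod 467) = 498 + 563*387 = 218379.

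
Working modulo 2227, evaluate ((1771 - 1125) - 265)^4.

1771 - 1125 = 646
646 - 265 = 381
(381)^4 ≡ 38 (mod 2227)

38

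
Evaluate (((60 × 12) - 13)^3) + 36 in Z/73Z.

60

60 × 12 = 720 ≡ 63 (mod 73)
63 - 13 = 50
(50)^3 ≡ 24 (mod 73)
24 + 36 = 60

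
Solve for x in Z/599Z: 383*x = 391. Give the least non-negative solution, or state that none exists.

gcd(383, 599) = 1, so a unique solution mod 599 exists.
383⁻¹ ≡ 330 (mod 599).
x ≡ 330*391 ≡ 245 (mod 599).

245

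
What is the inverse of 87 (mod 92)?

55

Apply the Euclidean algorithm and back-substitute:
92 = 1*87 + 5
87 = 17*5 + 2
5 = 2*2 + 1
2 = 2*1 + 0
gcd(87, 92) = 1, so the inverse exists.
Bézout: 1 = 35*92 − 37*87.
So 87⁻¹ ≡ −37 ≡ 55 (mod 92).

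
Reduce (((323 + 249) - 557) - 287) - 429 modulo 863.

162

323 + 249 = 572
572 - 557 = 15
15 - 287 = -272 ≡ 591 (mod 863)
591 - 429 = 162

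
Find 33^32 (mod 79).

64

33^1 ≡ 33 (mod 79)
33^2 ≡ 33^2 = 1089 ≡ 62 (mod 79)
33^4 ≡ 62^2 = 3844 ≡ 52 (mod 79)
33^8 ≡ 52^2 = 2704 ≡ 18 (mod 79)
33^16 ≡ 18^2 = 324 ≡ 8 (mod 79)
33^32 ≡ 8^2 = 64 (mod 79)
So 33^32 ≡ 64 (mod 79).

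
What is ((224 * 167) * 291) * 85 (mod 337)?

134

224 * 167 = 37408 ≡ 1 (mod 337)
1 * 291 = 291
291 * 85 = 24735 ≡ 134 (mod 337)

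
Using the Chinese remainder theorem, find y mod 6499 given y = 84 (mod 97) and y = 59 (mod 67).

5419

97⁻¹ mod 67: 97*38 ≡ 1 (mod 67), so 97⁻¹ ≡ 38.
y = 84 + 97*((59 − 84)*38 mod 67) = 84 + 97*55 = 5419.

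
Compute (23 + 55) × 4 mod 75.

12

23 + 55 = 78 ≡ 3 (mod 75)
3 × 4 = 12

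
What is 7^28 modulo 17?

Using repeated squaring:
7^1 ≡ 7 (mod 17)
7^2 ≡ 7^2 = 49 ≡ 15 (mod 17)
7^4 ≡ 15^2 = 225 ≡ 4 (mod 17)
7^8 ≡ 4^2 = 16 (mod 17)
7^16 ≡ 16^2 = 256 ≡ 1 (mod 17)
7^28 = 7^16 · 7^8 · 7^4 ≡ 1 · 16 · 4 (mod 17).
Accumulate the product:
1 · 16 = 16
16 · 4 = 64 ≡ 13

13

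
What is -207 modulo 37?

15

-207 = -6*37 + 15, so -207 ≡ 15 (mod 37).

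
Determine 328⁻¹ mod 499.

499 = 1·328 + 171
328 = 1·171 + 157
171 = 1·157 + 14
157 = 11·14 + 3
14 = 4·3 + 2
3 = 1·2 + 1
2 = 2·1 + 0
gcd(328, 499) = 1, so the inverse exists.
Bézout: 1 = −117·499 + 178·328.
So 328⁻¹ ≡ 178 (mod 499).

178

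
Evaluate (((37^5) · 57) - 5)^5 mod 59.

34

(37)^5 ≡ 18 (mod 59)
18 · 57 = 1026 ≡ 23 (mod 59)
23 - 5 = 18
(18)^5 ≡ 34 (mod 59)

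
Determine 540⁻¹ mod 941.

765

941 = 1×540 + 401
540 = 1×401 + 139
401 = 2×139 + 123
139 = 1×123 + 16
123 = 7×16 + 11
16 = 1×11 + 5
11 = 2×5 + 1
5 = 5×1 + 0
gcd(540, 941) = 1, so the inverse exists.
Bézout: 1 = 101×941 − 176×540.
So 540⁻¹ ≡ −176 ≡ 765 (mod 941).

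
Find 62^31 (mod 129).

89

By square-and-multiply:
62^1 ≡ 62 (mod 129)
62^2 ≡ 62^2 = 3844 ≡ 103 (mod 129)
62^4 ≡ 103^2 = 10609 ≡ 31 (mod 129)
62^8 ≡ 31^2 = 961 ≡ 58 (mod 129)
62^16 ≡ 58^2 = 3364 ≡ 10 (mod 129)
62^31 = 62^16 * 62^8 * 62^4 * 62^2 * 62^1 ≡ 10 * 58 * 31 * 103 * 62 (mod 129).
Accumulate the product:
10 * 58 = 580 ≡ 64
64 * 31 = 1984 ≡ 49
49 * 103 = 5047 ≡ 16
16 * 62 = 992 ≡ 89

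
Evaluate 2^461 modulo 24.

8

461 in binary is 111001101, i.e. 461 = 256 + 128 + 64 + 8 + 4 + 1.
2^1 ≡ 2 (mod 24)
2^2 ≡ 2^2 = 4 (mod 24)
2^4 ≡ 4^2 = 16 (mod 24)
2^8 ≡ 16^2 = 256 ≡ 16 (mod 24)
2^16 ≡ 16^2 = 256 ≡ 16 (mod 24)
2^32 ≡ 16^2 = 256 ≡ 16 (mod 24)
2^64 ≡ 16^2 = 256 ≡ 16 (mod 24)
2^128 ≡ 16^2 = 256 ≡ 16 (mod 24)
2^256 ≡ 16^2 = 256 ≡ 16 (mod 24)
2^461 = 2^256 * 2^128 * 2^64 * 2^8 * 2^4 * 2^1 ≡ 16 * 16 * 16 * 16 * 16 * 2 (mod 24).
Accumulate the product:
16 * 16 = 256 ≡ 16
16 * 16 = 256 ≡ 16
16 * 16 = 256 ≡ 16
16 * 16 = 256 ≡ 16
16 * 2 = 32 ≡ 8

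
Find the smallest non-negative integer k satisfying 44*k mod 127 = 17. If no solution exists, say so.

61

gcd(44, 127) = 1, so a unique solution mod 127 exists.
44⁻¹ ≡ 26 (mod 127).
k ≡ 26*17 ≡ 61 (mod 127).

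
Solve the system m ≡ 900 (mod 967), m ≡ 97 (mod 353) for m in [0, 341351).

967⁻¹ mod 353: 967×188 ≡ 1 (mod 353), so 967⁻¹ ≡ 188.
m = 900 + 967×((97 − 900)×188 mod 353) = 900 + 967×120 = 116940.

116940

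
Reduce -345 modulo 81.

-345 = -5·81 + 60, so -345 ≡ 60 (mod 81).

60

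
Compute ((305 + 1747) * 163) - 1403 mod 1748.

953

305 + 1747 = 2052 ≡ 304 (mod 1748)
304 * 163 = 49552 ≡ 608 (mod 1748)
608 - 1403 = -795 ≡ 953 (mod 1748)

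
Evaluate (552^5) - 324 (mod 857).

102

(552)^5 ≡ 426 (mod 857)
426 - 324 = 102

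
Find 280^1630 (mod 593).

469

Compute successive squares:
1630 in binary is 11001011110, i.e. 1630 = 1024 + 512 + 64 + 16 + 8 + 4 + 2.
280^1 ≡ 280 (mod 593)
280^2 ≡ 280^2 = 78400 ≡ 124 (mod 593)
280^4 ≡ 124^2 = 15376 ≡ 551 (mod 593)
280^8 ≡ 551^2 = 303601 ≡ 578 (mod 593)
280^16 ≡ 578^2 = 334084 ≡ 225 (mod 593)
280^32 ≡ 225^2 = 50625 ≡ 220 (mod 593)
280^64 ≡ 220^2 = 48400 ≡ 367 (mod 593)
280^128 ≡ 367^2 = 134689 ≡ 78 (mod 593)
280^256 ≡ 78^2 = 6084 ≡ 154 (mod 593)
280^512 ≡ 154^2 = 23716 ≡ 589 (mod 593)
280^1024 ≡ 589^2 = 346921 ≡ 16 (mod 593)
280^1630 = 280^1024 · 280^512 · 280^64 · 280^16 · 280^8 · 280^4 · 280^2 ≡ 16 · 589 · 367 · 225 · 578 · 551 · 124 (mod 593).
Accumulate the product:
16 · 589 = 9424 ≡ 529
529 · 367 = 194143 ≡ 232
232 · 225 = 52200 ≡ 16
16 · 578 = 9248 ≡ 353
353 · 551 = 194503 ≡ 592
592 · 124 = 73408 ≡ 469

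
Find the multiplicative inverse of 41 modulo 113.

Apply the Euclidean algorithm and back-substitute:
113 = 2×41 + 31
41 = 1×31 + 10
31 = 3×10 + 1
10 = 10×1 + 0
gcd(41, 113) = 1, so the inverse exists.
Bézout: 1 = 4×113 − 11×41.
So 41⁻¹ ≡ −11 ≡ 102 (mod 113).

102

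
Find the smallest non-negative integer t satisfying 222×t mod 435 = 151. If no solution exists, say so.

gcd(222, 435) = 3, and 3 does not divide 151.
So the congruence has no solution.

no solution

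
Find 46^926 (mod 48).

By square-and-multiply:
926 in binary is 1110011110, i.e. 926 = 512 + 256 + 128 + 16 + 8 + 4 + 2.
46^1 ≡ 46 (mod 48)
46^2 ≡ 46^2 = 2116 ≡ 4 (mod 48)
46^4 ≡ 4^2 = 16 (mod 48)
46^8 ≡ 16^2 = 256 ≡ 16 (mod 48)
46^16 ≡ 16^2 = 256 ≡ 16 (mod 48)
46^32 ≡ 16^2 = 256 ≡ 16 (mod 48)
46^64 ≡ 16^2 = 256 ≡ 16 (mod 48)
46^128 ≡ 16^2 = 256 ≡ 16 (mod 48)
46^256 ≡ 16^2 = 256 ≡ 16 (mod 48)
46^512 ≡ 16^2 = 256 ≡ 16 (mod 48)
46^926 = 46^512 * 46^256 * 46^128 * 46^16 * 46^8 * 46^4 * 46^2 ≡ 16 * 16 * 16 * 16 * 16 * 16 * 4 (mod 48).
Accumulate the product:
16 * 16 = 256 ≡ 16
16 * 16 = 256 ≡ 16
16 * 16 = 256 ≡ 16
16 * 16 = 256 ≡ 16
16 * 16 = 256 ≡ 16
16 * 4 = 64 ≡ 16

16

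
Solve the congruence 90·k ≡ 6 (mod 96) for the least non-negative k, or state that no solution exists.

gcd(90, 96) = 6, and 6 | 6, so solutions exist.
Divide through by 6: 15·k ≡ 1 (mod 16).
15⁻¹ ≡ 15 (mod 16).
k ≡ 15·1 ≡ 15 (mod 16).
The smallest non-negative solution is k = 15.

15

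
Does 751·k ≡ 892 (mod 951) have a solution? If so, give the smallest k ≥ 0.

gcd(751, 951) = 1, so a unique solution mod 951 exists.
751⁻¹ ≡ 718 (mod 951).
k ≡ 718·892 ≡ 433 (mod 951).

433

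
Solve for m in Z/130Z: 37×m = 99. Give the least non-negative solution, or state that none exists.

87

gcd(37, 130) = 1, so a unique solution mod 130 exists.
37⁻¹ ≡ 123 (mod 130).
m ≡ 123×99 ≡ 87 (mod 130).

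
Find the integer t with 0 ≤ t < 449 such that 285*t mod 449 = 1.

By the extended Euclidean algorithm:
449 = 1·285 + 164
285 = 1·164 + 121
164 = 1·121 + 43
121 = 2·43 + 35
43 = 1·35 + 8
35 = 4·8 + 3
8 = 2·3 + 2
3 = 1·2 + 1
2 = 2·1 + 0
gcd(285, 449) = 1, so the inverse exists.
Bézout: 1 = −106·449 + 167·285.
So 285⁻¹ ≡ 167 (mod 449).

167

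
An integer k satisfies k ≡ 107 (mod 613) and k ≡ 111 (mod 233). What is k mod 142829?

613⁻¹ mod 233: 613*149 ≡ 1 (mod 233), so 613⁻¹ ≡ 149.
k = 107 + 613*((111 − 107)*149 mod 233) = 107 + 613*130 = 79797.

79797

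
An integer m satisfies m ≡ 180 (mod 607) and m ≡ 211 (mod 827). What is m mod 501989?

349205

607⁻¹ mod 827: 607*312 ≡ 1 (mod 827), so 607⁻¹ ≡ 312.
m = 180 + 607*((211 − 180)*312 mod 827) = 180 + 607*575 = 349205.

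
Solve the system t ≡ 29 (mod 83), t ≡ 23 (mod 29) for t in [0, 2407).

1357

83⁻¹ mod 29: 83·7 ≡ 1 (mod 29), so 83⁻¹ ≡ 7.
t = 29 + 83·((23 − 29)·7 mod 29) = 29 + 83·16 = 1357.
Check: 1357 mod 83 = 29, 1357 mod 29 = 23. ✓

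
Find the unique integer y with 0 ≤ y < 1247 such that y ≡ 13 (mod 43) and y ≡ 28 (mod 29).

43⁻¹ mod 29: 43×27 ≡ 1 (mod 29), so 43⁻¹ ≡ 27.
y = 13 + 43×((28 − 13)×27 mod 29) = 13 + 43×28 = 1217.

1217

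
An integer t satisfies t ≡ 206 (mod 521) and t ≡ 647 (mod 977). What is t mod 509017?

521⁻¹ mod 977: 521*962 ≡ 1 (mod 977), so 521⁻¹ ≡ 962.
t = 206 + 521*((647 − 206)*962 mod 977) = 206 + 521*224 = 116910.
Check: 116910 mod 521 = 206, 116910 mod 977 = 647. ✓

116910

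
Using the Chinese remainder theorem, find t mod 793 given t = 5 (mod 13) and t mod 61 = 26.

13⁻¹ mod 61: 13*47 ≡ 1 (mod 61), so 13⁻¹ ≡ 47.
t = 5 + 13*((26 − 5)*47 mod 61) = 5 + 13*11 = 148.

148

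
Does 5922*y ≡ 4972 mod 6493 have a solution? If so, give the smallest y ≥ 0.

503

gcd(5922, 6493) = 1, so a unique solution mod 6493 exists.
5922⁻¹ ≡ 4196 (mod 6493).
y ≡ 4196*4972 ≡ 503 (mod 6493).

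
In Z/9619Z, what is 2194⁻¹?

By the extended Euclidean algorithm:
9619 = 4*2194 + 843
2194 = 2*843 + 508
843 = 1*508 + 335
508 = 1*335 + 173
335 = 1*173 + 162
173 = 1*162 + 11
162 = 14*11 + 8
11 = 1*8 + 3
8 = 2*3 + 2
3 = 1*2 + 1
2 = 2*1 + 0
gcd(2194, 9619) = 1, so the inverse exists.
Back-substitute for 1:
1 = 1*3 − 1*2
  = −1*8 + 3*3
  = 3*11 − 4*8
  = −4*162 + 59*11
  = 59*173 − 63*162
  = −63*335 + 122*173
  = 122*508 − 185*335
  = −185*843 + 307*508
  = 307*2194 − 799*843
  = −799*9619 + 3503*2194
So 2194⁻¹ ≡ 3503 (mod 9619).

3503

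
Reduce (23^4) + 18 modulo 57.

(23)^4 ≡ 28 (mod 57)
28 + 18 = 46

46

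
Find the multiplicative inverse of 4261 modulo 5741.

4426

5741 = 1*4261 + 1480
4261 = 2*1480 + 1301
1480 = 1*1301 + 179
1301 = 7*179 + 48
179 = 3*48 + 35
48 = 1*35 + 13
35 = 2*13 + 9
13 = 1*9 + 4
9 = 2*4 + 1
4 = 4*1 + 0
gcd(4261, 5741) = 1, so the inverse exists.
Bézout: 1 = 976*5741 − 1315*4261.
So 4261⁻¹ ≡ −1315 ≡ 4426 (mod 5741).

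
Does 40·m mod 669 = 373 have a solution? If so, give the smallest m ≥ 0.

394

gcd(40, 669) = 1, so a unique solution mod 669 exists.
40⁻¹ ≡ 184 (mod 669).
m ≡ 184·373 ≡ 394 (mod 669).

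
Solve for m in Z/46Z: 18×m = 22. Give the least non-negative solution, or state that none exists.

gcd(18, 46) = 2, and 2 | 22, so solutions exist.
Divide through by 2: 9×m ≡ 11 mod 23.
9⁻¹ ≡ 18 (mod 23).
m ≡ 18×11 ≡ 14 (mod 23).
The smallest non-negative solution is m = 14.

14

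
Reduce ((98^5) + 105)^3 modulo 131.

(98)^5 ≡ 71 (mod 131)
71 + 105 = 176 ≡ 45 (mod 131)
(45)^3 ≡ 80 (mod 131)

80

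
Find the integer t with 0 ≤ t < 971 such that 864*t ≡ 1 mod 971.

By the extended Euclidean algorithm:
971 = 1×864 + 107
864 = 8×107 + 8
107 = 13×8 + 3
8 = 2×3 + 2
3 = 1×2 + 1
2 = 2×1 + 0
gcd(864, 971) = 1, so the inverse exists.
Bézout: 1 = 323×971 − 363×864.
So 864⁻¹ ≡ −363 ≡ 608 (mod 971).

608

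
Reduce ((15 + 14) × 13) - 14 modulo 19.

15 + 14 = 29 ≡ 10 (mod 19)
10 × 13 = 130 ≡ 16 (mod 19)
16 - 14 = 2

2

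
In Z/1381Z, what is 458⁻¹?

Run the extended Euclidean algorithm:
1381 = 3*458 + 7
458 = 65*7 + 3
7 = 2*3 + 1
3 = 3*1 + 0
gcd(458, 1381) = 1, so the inverse exists.
Back-substitute for 1:
1 = 1*7 − 2*3
  = −2*458 + 131*7
  = 131*1381 − 395*458
So 458⁻¹ ≡ −395 ≡ 986 (mod 1381).

986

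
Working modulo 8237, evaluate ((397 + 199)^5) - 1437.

397 + 199 = 596
(596)^5 ≡ 3997 (mod 8237)
3997 - 1437 = 2560

2560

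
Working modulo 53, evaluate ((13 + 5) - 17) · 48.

48

13 + 5 = 18
18 - 17 = 1
1 · 48 = 48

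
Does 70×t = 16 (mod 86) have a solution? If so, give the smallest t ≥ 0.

gcd(70, 86) = 2, and 2 | 16, so solutions exist.
Divide through by 2: 35×t = 8 (mod 43).
35⁻¹ ≡ 16 (mod 43).
t ≡ 16×8 ≡ 42 (mod 43).
The smallest non-negative solution is t = 42.

42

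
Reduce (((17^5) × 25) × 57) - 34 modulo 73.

(17)^5 ≡ 7 (mod 73)
7 × 25 = 175 ≡ 29 (mod 73)
29 × 57 = 1653 ≡ 47 (mod 73)
47 - 34 = 13

13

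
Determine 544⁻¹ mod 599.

By the extended Euclidean algorithm:
599 = 1*544 + 55
544 = 9*55 + 49
55 = 1*49 + 6
49 = 8*6 + 1
6 = 6*1 + 0
gcd(544, 599) = 1, so the inverse exists.
Back-substitute for 1:
1 = 1*49 − 8*6
  = −8*55 + 9*49
  = 9*544 − 89*55
  = −89*599 + 98*544
So 544⁻¹ ≡ 98 (mod 599).

98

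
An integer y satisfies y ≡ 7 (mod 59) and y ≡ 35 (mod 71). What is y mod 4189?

2662

59⁻¹ mod 71: 59*65 ≡ 1 (mod 71), so 59⁻¹ ≡ 65.
y = 7 + 59*((35 − 7)*65 mod 71) = 7 + 59*45 = 2662.
Check: 2662 mod 59 = 7, 2662 mod 71 = 35. ✓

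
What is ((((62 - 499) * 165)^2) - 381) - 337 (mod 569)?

348

62 - 499 = -437 ≡ 132 (mod 569)
132 * 165 = 21780 ≡ 158 (mod 569)
(158)^2 ≡ 497 (mod 569)
497 - 381 = 116
116 - 337 = -221 ≡ 348 (mod 569)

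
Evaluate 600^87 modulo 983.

770

600^1 ≡ 600 (mod 983)
600^2 ≡ 600^2 = 360000 ≡ 222 (mod 983)
600^4 ≡ 222^2 = 49284 ≡ 134 (mod 983)
600^8 ≡ 134^2 = 17956 ≡ 262 (mod 983)
600^16 ≡ 262^2 = 68644 ≡ 817 (mod 983)
600^32 ≡ 817^2 = 667489 ≡ 32 (mod 983)
600^64 ≡ 32^2 = 1024 ≡ 41 (mod 983)
600^87 = 600^64 · 600^16 · 600^4 · 600^2 · 600^1 ≡ 41 · 817 · 134 · 222 · 600 (mod 983).
Accumulate the product:
41 · 817 = 33497 ≡ 75
75 · 134 = 10050 ≡ 220
220 · 222 = 48840 ≡ 673
673 · 600 = 403800 ≡ 770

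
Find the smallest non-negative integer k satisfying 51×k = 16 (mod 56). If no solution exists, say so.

8

gcd(51, 56) = 1, so a unique solution mod 56 exists.
51⁻¹ ≡ 11 (mod 56).
k ≡ 11×16 ≡ 8 (mod 56).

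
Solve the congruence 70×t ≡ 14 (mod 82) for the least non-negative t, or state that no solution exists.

gcd(70, 82) = 2, and 2 | 14, so solutions exist.
Divide through by 2: 35×t ≡ 7 mod 41.
35⁻¹ ≡ 34 (mod 41).
t ≡ 34×7 ≡ 33 (mod 41).
The smallest non-negative solution is t = 33.

33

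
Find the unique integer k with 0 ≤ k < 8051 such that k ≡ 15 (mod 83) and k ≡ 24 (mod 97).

83⁻¹ mod 97: 83*90 ≡ 1 (mod 97), so 83⁻¹ ≡ 90.
k = 15 + 83*((24 − 15)*90 mod 97) = 15 + 83*34 = 2837.
Check: 2837 mod 83 = 15, 2837 mod 97 = 24. ✓

2837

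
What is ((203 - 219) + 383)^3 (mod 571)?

203 - 219 = -16 ≡ 555 (mod 571)
555 + 383 = 938 ≡ 367 (mod 571)
(367)^3 ≡ 535 (mod 571)

535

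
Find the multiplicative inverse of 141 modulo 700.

Run the extended Euclidean algorithm:
700 = 4·141 + 136
141 = 1·136 + 5
136 = 27·5 + 1
5 = 5·1 + 0
gcd(141, 700) = 1, so the inverse exists.
Bézout: 1 = 28·700 − 139·141.
So 141⁻¹ ≡ −139 ≡ 561 (mod 700).

561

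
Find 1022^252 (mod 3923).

984

252 in binary is 11111100, i.e. 252 = 128 + 64 + 32 + 16 + 8 + 4.
1022^1 ≡ 1022 (mod 3923)
1022^2 ≡ 1022^2 = 1044484 ≡ 966 (mod 3923)
1022^4 ≡ 966^2 = 933156 ≡ 3405 (mod 3923)
1022^8 ≡ 3405^2 = 11594025 ≡ 1560 (mod 3923)
1022^16 ≡ 1560^2 = 2433600 ≡ 1340 (mod 3923)
1022^32 ≡ 1340^2 = 1795600 ≡ 2789 (mod 3923)
1022^64 ≡ 2789^2 = 7778521 ≡ 3135 (mod 3923)
1022^128 ≡ 3135^2 = 9828225 ≡ 1110 (mod 3923)
1022^252 = 1022^128 × 1022^64 × 1022^32 × 1022^16 × 1022^8 × 1022^4 ≡ 1110 × 3135 × 2789 × 1340 × 1560 × 3405 (mod 3923).
Accumulate the product:
1110 × 3135 = 3479850 ≡ 149
149 × 2789 = 415561 ≡ 3646
3646 × 1340 = 4885640 ≡ 1505
1505 × 1560 = 2347800 ≡ 1846
1846 × 3405 = 6285630 ≡ 984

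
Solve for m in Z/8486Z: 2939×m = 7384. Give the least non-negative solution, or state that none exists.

gcd(2939, 8486) = 1, so a unique solution mod 8486 exists.
2939⁻¹ ≡ 6153 (mod 8486).
m ≡ 6153×7384 ≡ 8194 (mod 8486).

8194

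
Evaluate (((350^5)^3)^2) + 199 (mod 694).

(350)^5 ≡ 590 (mod 694)
(590)^3 ≡ 110 (mod 694)
(110)^2 ≡ 302 (mod 694)
302 + 199 = 501

501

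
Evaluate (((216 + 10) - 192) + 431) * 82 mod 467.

216 + 10 = 226
226 - 192 = 34
34 + 431 = 465
465 * 82 = 38130 ≡ 303 (mod 467)

303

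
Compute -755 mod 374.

-755 = -3·374 + 367, so -755 ≡ 367 (mod 374).

367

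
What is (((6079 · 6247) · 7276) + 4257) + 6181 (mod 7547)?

7307

6079 · 6247 = 37975513 ≡ 6556 (mod 7547)
6556 · 7276 = 47701456 ≡ 4416 (mod 7547)
4416 + 4257 = 8673 ≡ 1126 (mod 7547)
1126 + 6181 = 7307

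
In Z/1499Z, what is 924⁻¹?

975

Run the extended Euclidean algorithm:
1499 = 1·924 + 575
924 = 1·575 + 349
575 = 1·349 + 226
349 = 1·226 + 123
226 = 1·123 + 103
123 = 1·103 + 20
103 = 5·20 + 3
20 = 6·3 + 2
3 = 1·2 + 1
2 = 2·1 + 0
gcd(924, 1499) = 1, so the inverse exists.
Back-substitute for 1:
1 = 1·3 − 1·2
  = −1·20 + 7·3
  = 7·103 − 36·20
  = −36·123 + 43·103
  = 43·226 − 79·123
  = −79·349 + 122·226
  = 122·575 − 201·349
  = −201·924 + 323·575
  = 323·1499 − 524·924
So 924⁻¹ ≡ −524 ≡ 975 (mod 1499).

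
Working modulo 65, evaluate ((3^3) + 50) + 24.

36

(3)^3 ≡ 27 (mod 65)
27 + 50 = 77 ≡ 12 (mod 65)
12 + 24 = 36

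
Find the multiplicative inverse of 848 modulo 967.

967 = 1×848 + 119
848 = 7×119 + 15
119 = 7×15 + 14
15 = 1×14 + 1
14 = 14×1 + 0
gcd(848, 967) = 1, so the inverse exists.
Back-substitute for 1:
1 = 1×15 − 1×14
  = −1×119 + 8×15
  = 8×848 − 57×119
  = −57×967 + 65×848
So 848⁻¹ ≡ 65 (mod 967).

65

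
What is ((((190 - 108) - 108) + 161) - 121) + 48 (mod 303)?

62

190 - 108 = 82
82 - 108 = -26 ≡ 277 (mod 303)
277 + 161 = 438 ≡ 135 (mod 303)
135 - 121 = 14
14 + 48 = 62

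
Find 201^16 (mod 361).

By square-and-multiply:
201^1 ≡ 201 (mod 361)
201^2 ≡ 201^2 = 40401 ≡ 330 (mod 361)
201^4 ≡ 330^2 = 108900 ≡ 239 (mod 361)
201^8 ≡ 239^2 = 57121 ≡ 83 (mod 361)
201^16 ≡ 83^2 = 6889 ≡ 30 (mod 361)
So 201^16 ≡ 30 (mod 361).

30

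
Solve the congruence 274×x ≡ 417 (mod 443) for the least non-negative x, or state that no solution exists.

gcd(274, 443) = 1, so a unique solution mod 443 exists.
274⁻¹ ≡ 173 (mod 443).
x ≡ 173×417 ≡ 375 (mod 443).

375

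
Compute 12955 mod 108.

12955 = 119×108 + 103, so 12955 ≡ 103 (mod 108).

103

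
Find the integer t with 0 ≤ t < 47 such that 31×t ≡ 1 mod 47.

47 = 1*31 + 16
31 = 1*16 + 15
16 = 1*15 + 1
15 = 15*1 + 0
gcd(31, 47) = 1, so the inverse exists.
Back-substitute for 1:
1 = 1*16 − 1*15
  = −1*31 + 2*16
  = 2*47 − 3*31
So 31⁻¹ ≡ −3 ≡ 44 (mod 47).

44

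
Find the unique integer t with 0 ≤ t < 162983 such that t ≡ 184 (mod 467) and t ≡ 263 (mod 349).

467⁻¹ mod 349: 467*210 ≡ 1 (mod 349), so 467⁻¹ ≡ 210.
t = 184 + 467*((263 − 184)*210 mod 349) = 184 + 467*187 = 87513.
Check: 87513 mod 467 = 184, 87513 mod 349 = 263. ✓

87513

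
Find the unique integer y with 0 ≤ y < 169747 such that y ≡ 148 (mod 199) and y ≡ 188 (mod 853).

199⁻¹ mod 853: 199·823 ≡ 1 (mod 853), so 199⁻¹ ≡ 823.
y = 148 + 199·((188 − 148)·823 mod 853) = 148 + 199·506 = 100842.

100842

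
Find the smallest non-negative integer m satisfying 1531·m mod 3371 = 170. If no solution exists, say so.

gcd(1531, 3371) = 1, so a unique solution mod 3371 exists.
1531⁻¹ ≡ 240 (mod 3371).
m ≡ 240·170 ≡ 348 (mod 3371).

348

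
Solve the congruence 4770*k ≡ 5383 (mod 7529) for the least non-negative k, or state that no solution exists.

69

gcd(4770, 7529) = 1, so a unique solution mod 7529 exists.
4770⁻¹ ≡ 6915 (mod 7529).
k ≡ 6915*5383 ≡ 69 (mod 7529).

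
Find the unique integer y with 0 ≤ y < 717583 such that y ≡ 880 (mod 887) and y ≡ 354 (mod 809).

887⁻¹ mod 809: 887*446 ≡ 1 (mod 809), so 887⁻¹ ≡ 446.
y = 880 + 887*((354 − 880)*446 mod 809) = 880 + 887*14 = 13298.

13298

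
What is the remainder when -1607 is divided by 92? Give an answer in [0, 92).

49

-1607 = -18×92 + 49, so -1607 ≡ 49 (mod 92).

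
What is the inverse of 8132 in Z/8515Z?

5358

Apply the Euclidean algorithm and back-substitute:
8515 = 1×8132 + 383
8132 = 21×383 + 89
383 = 4×89 + 27
89 = 3×27 + 8
27 = 3×8 + 3
8 = 2×3 + 2
3 = 1×2 + 1
2 = 2×1 + 0
gcd(8132, 8515) = 1, so the inverse exists.
Bézout: 1 = 3015×8515 − 3157×8132.
So 8132⁻¹ ≡ −3157 ≡ 5358 (mod 8515).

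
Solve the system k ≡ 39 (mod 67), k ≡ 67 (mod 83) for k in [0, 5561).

67⁻¹ mod 83: 67×57 ≡ 1 (mod 83), so 67⁻¹ ≡ 57.
k = 39 + 67×((67 − 39)×57 mod 83) = 39 + 67×19 = 1312.
Check: 1312 mod 67 = 39, 1312 mod 83 = 67. ✓

1312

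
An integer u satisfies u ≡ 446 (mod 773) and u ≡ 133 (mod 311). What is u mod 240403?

27501

773⁻¹ mod 311: 773*138 ≡ 1 (mod 311), so 773⁻¹ ≡ 138.
u = 446 + 773*((133 − 446)*138 mod 311) = 446 + 773*35 = 27501.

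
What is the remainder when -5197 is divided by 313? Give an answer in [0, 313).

124

-5197 = -17·313 + 124, so -5197 ≡ 124 (mod 313).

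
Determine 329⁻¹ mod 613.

Apply the Euclidean algorithm and back-substitute:
613 = 1*329 + 284
329 = 1*284 + 45
284 = 6*45 + 14
45 = 3*14 + 3
14 = 4*3 + 2
3 = 1*2 + 1
2 = 2*1 + 0
gcd(329, 613) = 1, so the inverse exists.
Back-substitute for 1:
1 = 1*3 − 1*2
  = −1*14 + 5*3
  = 5*45 − 16*14
  = −16*284 + 101*45
  = 101*329 − 117*284
  = −117*613 + 218*329
So 329⁻¹ ≡ 218 (mod 613).

218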